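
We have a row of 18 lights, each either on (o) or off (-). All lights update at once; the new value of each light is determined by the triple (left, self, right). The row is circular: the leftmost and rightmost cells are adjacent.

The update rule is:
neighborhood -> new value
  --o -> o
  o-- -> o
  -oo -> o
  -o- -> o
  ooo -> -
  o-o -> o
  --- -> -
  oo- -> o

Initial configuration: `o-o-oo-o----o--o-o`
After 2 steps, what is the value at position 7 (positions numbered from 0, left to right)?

step 1: ooooooooo--ooooooo
step 2: --------oooo------
position 7 holds -

-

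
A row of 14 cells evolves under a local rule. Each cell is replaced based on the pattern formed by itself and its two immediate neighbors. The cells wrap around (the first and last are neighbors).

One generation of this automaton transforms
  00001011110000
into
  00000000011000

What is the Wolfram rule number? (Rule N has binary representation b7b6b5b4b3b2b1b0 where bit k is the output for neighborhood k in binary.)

position 7: 111 → 0  (bit 7 = 0)
position 9: 110 → 1  (bit 6 = 1)
position 5: 101 → 0  (bit 5 = 0)
position 10: 100 → 1  (bit 4 = 1)
position 6: 011 → 0  (bit 3 = 0)
position 4: 010 → 0  (bit 2 = 0)
position 3: 001 → 0  (bit 1 = 0)
position 0: 000 → 0  (bit 0 = 0)
bits b7..b0 = 01010000 = 80

80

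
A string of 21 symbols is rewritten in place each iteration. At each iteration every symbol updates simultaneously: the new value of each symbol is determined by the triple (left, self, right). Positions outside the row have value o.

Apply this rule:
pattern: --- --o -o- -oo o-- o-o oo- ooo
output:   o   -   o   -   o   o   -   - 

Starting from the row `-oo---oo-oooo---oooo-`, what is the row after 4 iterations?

o--oo---o----oo-----o
-o---oo-oooo---oooo--
oooo---o----oo-----o-
----oo-oooo---oooo-oo

----oo-oooo---oooo-oo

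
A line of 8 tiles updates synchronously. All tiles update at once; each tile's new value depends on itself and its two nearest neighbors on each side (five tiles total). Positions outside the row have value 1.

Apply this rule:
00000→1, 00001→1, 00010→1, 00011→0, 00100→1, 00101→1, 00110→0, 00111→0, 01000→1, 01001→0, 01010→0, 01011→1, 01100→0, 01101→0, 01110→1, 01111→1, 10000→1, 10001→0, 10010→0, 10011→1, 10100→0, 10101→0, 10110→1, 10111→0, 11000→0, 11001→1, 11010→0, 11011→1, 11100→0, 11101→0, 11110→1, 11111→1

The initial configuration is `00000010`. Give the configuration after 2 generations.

generation 1: 01111111
generation 2: 10111111

10111111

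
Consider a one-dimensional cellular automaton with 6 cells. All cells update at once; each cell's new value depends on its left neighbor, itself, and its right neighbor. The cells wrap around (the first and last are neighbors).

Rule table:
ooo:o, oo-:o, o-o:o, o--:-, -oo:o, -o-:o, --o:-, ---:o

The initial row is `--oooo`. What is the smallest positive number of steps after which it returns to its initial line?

1

--oooo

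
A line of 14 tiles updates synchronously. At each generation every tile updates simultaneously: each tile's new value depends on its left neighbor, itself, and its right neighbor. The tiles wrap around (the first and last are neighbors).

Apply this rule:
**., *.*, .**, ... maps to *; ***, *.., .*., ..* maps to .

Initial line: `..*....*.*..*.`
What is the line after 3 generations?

*..***.**.*.*.

generation 1: *...**..*.....
generation 2: ..*.**....***.
generation 3: *..***.**.*.*.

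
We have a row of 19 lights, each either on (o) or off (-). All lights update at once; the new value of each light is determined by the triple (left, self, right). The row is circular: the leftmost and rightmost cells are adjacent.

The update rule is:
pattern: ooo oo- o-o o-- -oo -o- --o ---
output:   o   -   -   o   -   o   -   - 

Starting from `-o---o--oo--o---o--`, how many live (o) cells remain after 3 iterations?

-oo--oo---o-oo--oo-
---o---o--o---o---o
o--oo--oo-oo--oo--o
count of o: 10

10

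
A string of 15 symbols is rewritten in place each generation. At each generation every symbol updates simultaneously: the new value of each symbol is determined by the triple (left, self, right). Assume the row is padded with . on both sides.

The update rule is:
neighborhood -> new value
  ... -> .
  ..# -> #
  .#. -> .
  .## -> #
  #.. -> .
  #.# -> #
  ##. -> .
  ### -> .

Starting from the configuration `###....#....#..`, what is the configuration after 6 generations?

.#....#........

#.....#....#...
.....#....#....
....#....#.....
...#....#......
..#....#.......
.#....#........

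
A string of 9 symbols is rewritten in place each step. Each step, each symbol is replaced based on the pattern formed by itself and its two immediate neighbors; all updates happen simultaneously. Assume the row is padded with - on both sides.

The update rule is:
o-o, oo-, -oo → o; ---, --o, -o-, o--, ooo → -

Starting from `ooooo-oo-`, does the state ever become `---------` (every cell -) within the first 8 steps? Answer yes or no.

o---oooo-
----o--o-
---------
all cells are - at step 3

yes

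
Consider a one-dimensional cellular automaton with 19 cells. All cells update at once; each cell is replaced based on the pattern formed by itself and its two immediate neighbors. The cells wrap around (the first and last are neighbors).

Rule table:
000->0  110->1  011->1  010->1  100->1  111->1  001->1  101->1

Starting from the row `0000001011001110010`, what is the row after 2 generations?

1000111111111111111

0000011111111111111
1000111111111111111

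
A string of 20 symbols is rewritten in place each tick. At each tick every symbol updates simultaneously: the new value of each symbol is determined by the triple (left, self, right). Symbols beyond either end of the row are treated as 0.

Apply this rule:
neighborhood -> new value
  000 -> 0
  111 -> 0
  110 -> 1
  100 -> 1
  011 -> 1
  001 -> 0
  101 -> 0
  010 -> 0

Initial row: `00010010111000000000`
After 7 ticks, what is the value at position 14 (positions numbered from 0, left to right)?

1

00001000101100000000
00000100001110000000
00000010001011000000
00000001000011100000
00000000100010110000
00000000010000111000
00000000001000101100
position 14 holds 1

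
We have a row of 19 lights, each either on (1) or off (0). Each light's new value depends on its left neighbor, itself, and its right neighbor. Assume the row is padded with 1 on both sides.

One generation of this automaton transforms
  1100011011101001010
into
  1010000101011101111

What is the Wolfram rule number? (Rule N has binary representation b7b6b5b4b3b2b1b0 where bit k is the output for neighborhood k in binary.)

position 0: 111 → 1  (bit 7 = 1)
position 1: 110 → 0  (bit 6 = 0)
position 7: 101 → 1  (bit 5 = 1)
position 2: 100 → 1  (bit 4 = 1)
position 5: 011 → 0  (bit 3 = 0)
position 12: 010 → 1  (bit 2 = 1)
position 4: 001 → 0  (bit 1 = 0)
position 3: 000 → 0  (bit 0 = 0)
bits b7..b0 = 10110100 = 180

180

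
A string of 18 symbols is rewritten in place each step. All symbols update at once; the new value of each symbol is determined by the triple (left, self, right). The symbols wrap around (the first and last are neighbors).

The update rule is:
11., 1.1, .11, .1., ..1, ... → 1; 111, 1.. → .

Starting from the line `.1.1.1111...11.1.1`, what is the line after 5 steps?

step 1: 111111..1.11111111
step 2: .....1.1111.......
step 3: 11111111..1.111111
step 4: .......1.1111.....
step 5: 1111111111..1.1111

1111111111..1.1111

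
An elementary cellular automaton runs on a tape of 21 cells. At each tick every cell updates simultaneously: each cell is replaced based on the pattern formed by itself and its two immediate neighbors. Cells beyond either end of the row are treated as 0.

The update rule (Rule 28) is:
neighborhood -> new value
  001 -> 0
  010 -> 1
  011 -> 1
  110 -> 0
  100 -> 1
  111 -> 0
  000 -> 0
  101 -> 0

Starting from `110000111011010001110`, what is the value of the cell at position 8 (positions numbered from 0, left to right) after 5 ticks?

1

101000100010011001001
101100110011010101101
101010101010010101001
101010101011010101101
101010101010010101001
position 8 holds 1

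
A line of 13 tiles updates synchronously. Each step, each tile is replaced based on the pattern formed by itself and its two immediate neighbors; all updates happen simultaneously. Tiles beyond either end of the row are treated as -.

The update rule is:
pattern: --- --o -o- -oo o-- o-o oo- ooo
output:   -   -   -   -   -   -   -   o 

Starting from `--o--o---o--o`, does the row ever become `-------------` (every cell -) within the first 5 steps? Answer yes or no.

-------------
all cells are - at step 1

yes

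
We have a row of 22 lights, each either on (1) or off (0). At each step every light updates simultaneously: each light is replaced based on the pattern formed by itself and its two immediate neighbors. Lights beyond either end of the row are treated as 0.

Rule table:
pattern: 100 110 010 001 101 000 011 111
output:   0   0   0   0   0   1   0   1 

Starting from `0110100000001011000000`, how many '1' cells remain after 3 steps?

0000001111100000011111
1111100111001111001110
0111000010000110000100
count of 1: 7

7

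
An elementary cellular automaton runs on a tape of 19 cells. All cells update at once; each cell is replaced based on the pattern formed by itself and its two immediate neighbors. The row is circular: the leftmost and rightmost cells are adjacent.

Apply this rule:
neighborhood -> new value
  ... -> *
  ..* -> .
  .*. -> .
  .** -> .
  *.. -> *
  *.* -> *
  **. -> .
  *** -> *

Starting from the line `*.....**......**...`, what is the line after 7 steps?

..*..*..*..*..*..*.

.****...*****...**.
..**.**..***.**...*
*...*..*..*.*..**..
.**..*..*..*.*...*.
...*..*..*..*.**..*
**..*..*..*..*..*..
..*..*..*..*..*..*.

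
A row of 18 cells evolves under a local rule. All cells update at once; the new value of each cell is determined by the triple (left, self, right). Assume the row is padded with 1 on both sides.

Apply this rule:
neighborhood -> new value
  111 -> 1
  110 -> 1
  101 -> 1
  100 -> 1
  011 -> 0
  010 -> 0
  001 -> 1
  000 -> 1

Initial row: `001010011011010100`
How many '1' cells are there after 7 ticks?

110101101101101011
111010110110110101
111101011011011010
111110101101101101
111111010110110110
111111101011011011
111111110101101101
count of 1: 14

14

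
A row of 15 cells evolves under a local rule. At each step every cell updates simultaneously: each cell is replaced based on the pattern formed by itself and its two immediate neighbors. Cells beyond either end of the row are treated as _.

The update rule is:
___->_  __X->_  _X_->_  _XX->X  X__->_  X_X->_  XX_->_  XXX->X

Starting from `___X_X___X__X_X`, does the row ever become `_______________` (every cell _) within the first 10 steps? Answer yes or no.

yes

step 1: _______________
all cells are _ at step 1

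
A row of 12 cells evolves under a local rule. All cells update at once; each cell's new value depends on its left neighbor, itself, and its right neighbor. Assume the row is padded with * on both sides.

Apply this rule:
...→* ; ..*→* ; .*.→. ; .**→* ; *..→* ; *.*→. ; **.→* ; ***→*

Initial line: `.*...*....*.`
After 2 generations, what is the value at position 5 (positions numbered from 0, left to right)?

.

..***.****..
*****.******
position 5 holds .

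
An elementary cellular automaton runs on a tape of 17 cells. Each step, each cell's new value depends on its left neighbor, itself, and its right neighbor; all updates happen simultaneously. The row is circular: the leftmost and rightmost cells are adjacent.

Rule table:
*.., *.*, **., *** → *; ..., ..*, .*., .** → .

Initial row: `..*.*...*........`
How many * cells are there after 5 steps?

3

...*.*...*.......
....*.*...*......
.....*.*...*.....
......*.*...*....
.......*.*...*...
count of *: 3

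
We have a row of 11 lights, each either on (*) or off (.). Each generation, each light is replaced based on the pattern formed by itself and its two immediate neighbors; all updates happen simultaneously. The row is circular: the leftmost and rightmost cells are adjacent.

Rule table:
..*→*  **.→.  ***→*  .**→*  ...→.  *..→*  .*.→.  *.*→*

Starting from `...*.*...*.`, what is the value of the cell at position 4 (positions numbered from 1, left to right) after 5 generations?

.

..*.*.*.*.*
**.*.*.*.*.
*.*.*.*.*.*
.*.*.*.*.**
*.*.*.*.**.
position 4 holds .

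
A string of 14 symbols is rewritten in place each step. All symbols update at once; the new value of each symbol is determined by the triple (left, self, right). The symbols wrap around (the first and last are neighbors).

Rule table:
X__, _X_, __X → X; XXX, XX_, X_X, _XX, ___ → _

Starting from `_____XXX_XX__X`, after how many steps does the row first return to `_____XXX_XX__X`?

X___X______XXX
_X_XXX____X___
XX____X__XXX__
__X__XXXX___XX
XXXXX____X_X__
_____X__XX_XXX
X___XXXX______
XX_X____X____X
___XX__XXX__X_
__X__XX___XXXX
XXXXX__X_X____
_____XXX_XX__X

12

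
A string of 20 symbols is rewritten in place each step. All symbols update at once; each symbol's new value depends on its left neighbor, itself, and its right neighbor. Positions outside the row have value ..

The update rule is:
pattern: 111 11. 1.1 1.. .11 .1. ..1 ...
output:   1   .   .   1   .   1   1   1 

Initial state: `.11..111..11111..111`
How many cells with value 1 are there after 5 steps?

1..11.1.11.111.11.1.
111...1.....1.....11
.1.111111111111111..
11..1111111111111.11
..11.11111111111....
count of 1: 13

13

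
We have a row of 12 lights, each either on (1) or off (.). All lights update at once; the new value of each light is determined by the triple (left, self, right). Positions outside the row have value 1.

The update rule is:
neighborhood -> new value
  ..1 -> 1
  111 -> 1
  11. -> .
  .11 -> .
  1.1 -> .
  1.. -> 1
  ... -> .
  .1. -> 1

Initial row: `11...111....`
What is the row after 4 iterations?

11..1.111111

iteration 1: 1.1.1.1.1..1
iteration 2: ..1.1.1.111.
iteration 3: 111.1.1..1..
iteration 4: 11..1.111111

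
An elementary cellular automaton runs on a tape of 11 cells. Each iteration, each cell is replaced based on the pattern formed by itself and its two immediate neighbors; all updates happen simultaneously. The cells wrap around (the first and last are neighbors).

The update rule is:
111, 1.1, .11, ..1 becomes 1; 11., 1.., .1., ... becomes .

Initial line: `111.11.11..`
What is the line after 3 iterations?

11.11.11..1
1.11.11..11
.11.11..111

.11.11..111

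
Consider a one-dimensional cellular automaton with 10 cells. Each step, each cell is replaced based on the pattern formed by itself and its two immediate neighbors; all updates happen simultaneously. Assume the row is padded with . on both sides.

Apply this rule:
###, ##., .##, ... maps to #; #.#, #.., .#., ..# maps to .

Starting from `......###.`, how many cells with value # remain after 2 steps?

8

#####.###.
#####.###.
count of #: 8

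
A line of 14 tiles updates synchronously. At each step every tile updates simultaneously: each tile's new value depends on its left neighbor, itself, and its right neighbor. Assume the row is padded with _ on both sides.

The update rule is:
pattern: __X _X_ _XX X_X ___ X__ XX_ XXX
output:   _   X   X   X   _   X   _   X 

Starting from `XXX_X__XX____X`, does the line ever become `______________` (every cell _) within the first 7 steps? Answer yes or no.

step 1: XX_XXX_X_X___X
step 2: X_XXX_XXXXX__X
step 3: XXXX_XXXXX_X_X
step 4: XXX_XXXXX_XXXX
step 5: XX_XXXXX_XXXX_
step 6: X_XXXXX_XXXX_X
step 7: XXXXXX_XXXX_XX
step 7 is XXXXXX_XXXX_XX, still not uniform _

no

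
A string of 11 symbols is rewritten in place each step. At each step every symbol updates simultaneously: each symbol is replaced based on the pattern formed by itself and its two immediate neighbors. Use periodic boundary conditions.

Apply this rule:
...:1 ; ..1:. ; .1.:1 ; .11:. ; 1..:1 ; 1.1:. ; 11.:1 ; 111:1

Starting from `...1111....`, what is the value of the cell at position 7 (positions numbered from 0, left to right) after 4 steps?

1

11..1111111
111..111111
1111..11111
11111..1111
position 7 holds 1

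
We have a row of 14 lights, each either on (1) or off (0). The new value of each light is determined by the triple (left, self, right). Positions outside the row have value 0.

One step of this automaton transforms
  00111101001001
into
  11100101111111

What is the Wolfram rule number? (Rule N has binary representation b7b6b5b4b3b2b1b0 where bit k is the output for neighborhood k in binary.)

95

position 3: 111 → 0  (bit 7 = 0)
position 5: 110 → 1  (bit 6 = 1)
position 6: 101 → 0  (bit 5 = 0)
position 8: 100 → 1  (bit 4 = 1)
position 2: 011 → 1  (bit 3 = 1)
position 7: 010 → 1  (bit 2 = 1)
position 1: 001 → 1  (bit 1 = 1)
position 0: 000 → 1  (bit 0 = 1)
bits b7..b0 = 01011111 = 95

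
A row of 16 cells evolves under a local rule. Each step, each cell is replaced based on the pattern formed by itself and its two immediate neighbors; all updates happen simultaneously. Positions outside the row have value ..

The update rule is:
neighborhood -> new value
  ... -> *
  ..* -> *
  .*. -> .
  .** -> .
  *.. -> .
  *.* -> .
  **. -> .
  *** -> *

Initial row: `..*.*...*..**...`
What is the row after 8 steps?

...***..*...*..*

step 1: **....**..*...**
step 2: ...***...*..**..
step 3: ***.*..**..*...*
step 4: .*....*...*..**.
step 5: *..***..**..*...
step 6: ..*.*..*...*..**
step 7: **....*..**..*..
step 8: ...***..*...*..*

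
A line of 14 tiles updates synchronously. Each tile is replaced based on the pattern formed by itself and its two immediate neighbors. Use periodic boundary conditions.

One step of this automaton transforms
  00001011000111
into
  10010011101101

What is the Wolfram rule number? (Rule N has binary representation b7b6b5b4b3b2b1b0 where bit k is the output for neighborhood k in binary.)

position 12: 111 → 0  (bit 7 = 0)
position 7: 110 → 1  (bit 6 = 1)
position 5: 101 → 0  (bit 5 = 0)
position 0: 100 → 1  (bit 4 = 1)
position 6: 011 → 1  (bit 3 = 1)
position 4: 010 → 0  (bit 2 = 0)
position 3: 001 → 1  (bit 1 = 1)
position 1: 000 → 0  (bit 0 = 0)
bits b7..b0 = 01011010 = 90

90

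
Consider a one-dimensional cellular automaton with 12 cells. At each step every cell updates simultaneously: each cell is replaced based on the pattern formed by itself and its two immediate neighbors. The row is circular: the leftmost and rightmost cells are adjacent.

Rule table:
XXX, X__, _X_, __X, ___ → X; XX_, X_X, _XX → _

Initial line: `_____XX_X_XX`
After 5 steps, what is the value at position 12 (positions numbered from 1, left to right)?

_

XXXXX___X___
_XXX_XXXXXXX
__X___XXXXX_
XXXXXX_XXX_X
XXXXX___X___
position 12 holds _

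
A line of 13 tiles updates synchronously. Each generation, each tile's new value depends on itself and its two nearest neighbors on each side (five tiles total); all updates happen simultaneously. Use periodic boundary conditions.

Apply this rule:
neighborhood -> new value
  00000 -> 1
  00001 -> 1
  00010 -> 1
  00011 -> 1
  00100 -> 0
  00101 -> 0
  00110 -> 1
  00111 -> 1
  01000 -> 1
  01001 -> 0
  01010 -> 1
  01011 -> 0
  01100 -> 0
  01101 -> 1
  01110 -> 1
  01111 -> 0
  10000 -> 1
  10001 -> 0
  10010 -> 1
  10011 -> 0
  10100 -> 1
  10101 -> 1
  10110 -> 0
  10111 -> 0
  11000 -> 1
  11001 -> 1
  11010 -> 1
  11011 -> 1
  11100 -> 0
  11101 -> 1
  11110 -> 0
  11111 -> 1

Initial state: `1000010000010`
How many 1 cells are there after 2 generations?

7

generation 1: 1111101111101
generation 2: 0110110010110
count of 1: 7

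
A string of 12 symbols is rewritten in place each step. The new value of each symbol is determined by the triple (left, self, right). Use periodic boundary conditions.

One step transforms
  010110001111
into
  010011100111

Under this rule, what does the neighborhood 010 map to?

At position 1 the neighborhood is 010; the next row has 1 there.

1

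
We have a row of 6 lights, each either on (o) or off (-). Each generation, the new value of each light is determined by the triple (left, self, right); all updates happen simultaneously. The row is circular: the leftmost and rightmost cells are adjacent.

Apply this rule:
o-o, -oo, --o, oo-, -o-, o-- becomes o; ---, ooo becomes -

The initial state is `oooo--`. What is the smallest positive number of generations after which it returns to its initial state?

2

o--ooo
oooo--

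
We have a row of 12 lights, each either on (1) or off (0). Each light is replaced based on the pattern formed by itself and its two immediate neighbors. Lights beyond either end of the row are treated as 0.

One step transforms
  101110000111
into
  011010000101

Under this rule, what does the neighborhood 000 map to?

At position 6 the neighborhood is 000; the next row has 0 there.

0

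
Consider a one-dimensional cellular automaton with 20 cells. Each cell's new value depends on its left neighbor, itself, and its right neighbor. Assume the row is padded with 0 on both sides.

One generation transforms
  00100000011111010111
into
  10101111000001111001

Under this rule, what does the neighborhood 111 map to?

At position 10 the neighborhood is 111; the next row has 0 there.

0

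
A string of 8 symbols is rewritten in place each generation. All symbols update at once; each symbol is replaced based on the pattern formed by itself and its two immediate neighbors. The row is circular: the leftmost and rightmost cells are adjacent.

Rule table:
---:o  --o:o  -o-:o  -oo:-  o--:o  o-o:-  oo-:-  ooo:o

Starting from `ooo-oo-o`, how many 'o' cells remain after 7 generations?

2

generation 1: oo------
generation 2: --oooooo
generation 3: oo-oooo-
generation 4: ----oo--
generation 5: oooo--oo
generation 6: ooo-oo-o  (repeats generation 0; period 6)
generation 7: oo------
count of o: 2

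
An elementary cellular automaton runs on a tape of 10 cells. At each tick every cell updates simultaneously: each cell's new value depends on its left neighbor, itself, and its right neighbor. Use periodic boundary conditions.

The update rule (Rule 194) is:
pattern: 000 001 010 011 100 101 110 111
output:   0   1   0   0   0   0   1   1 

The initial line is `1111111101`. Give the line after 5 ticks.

1111111100
0111111101
0011111100
0101111100
1000111100

1000111100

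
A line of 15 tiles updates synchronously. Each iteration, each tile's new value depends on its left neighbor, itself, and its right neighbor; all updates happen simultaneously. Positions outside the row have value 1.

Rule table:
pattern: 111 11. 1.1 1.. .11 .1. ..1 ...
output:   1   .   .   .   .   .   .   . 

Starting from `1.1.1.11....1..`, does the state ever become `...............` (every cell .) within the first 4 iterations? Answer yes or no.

yes

...............
all cells are . at iteration 1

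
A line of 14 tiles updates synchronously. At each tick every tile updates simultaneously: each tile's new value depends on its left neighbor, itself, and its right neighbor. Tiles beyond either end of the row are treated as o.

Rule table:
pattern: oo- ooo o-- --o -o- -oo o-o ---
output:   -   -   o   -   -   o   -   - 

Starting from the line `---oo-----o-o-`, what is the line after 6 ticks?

--o--o----o---

o--o-o--------
-o----o-------
--o----o------
o--o----o-----
-o--o----o----
--o--o----o---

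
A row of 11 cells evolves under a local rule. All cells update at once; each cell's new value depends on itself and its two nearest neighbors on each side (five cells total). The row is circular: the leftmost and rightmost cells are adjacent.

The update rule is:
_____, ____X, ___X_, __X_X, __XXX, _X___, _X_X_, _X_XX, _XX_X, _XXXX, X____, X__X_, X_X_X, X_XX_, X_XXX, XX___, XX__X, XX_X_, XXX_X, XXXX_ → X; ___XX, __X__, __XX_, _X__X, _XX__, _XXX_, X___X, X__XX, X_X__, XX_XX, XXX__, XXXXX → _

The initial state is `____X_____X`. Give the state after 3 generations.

XXXX_XX_XX_

XXXX_XXXXX_
XXXX_XX_XX_
XXXX_XX_XX_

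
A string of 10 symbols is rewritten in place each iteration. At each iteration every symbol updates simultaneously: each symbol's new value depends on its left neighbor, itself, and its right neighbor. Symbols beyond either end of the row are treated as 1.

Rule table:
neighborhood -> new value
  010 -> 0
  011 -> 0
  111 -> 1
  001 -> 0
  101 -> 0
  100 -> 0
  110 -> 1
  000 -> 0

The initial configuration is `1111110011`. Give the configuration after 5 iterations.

1111110000

iteration 1: 1111110001
iteration 2: 1111110000
iteration 3: 1111110000  (fixed point — unchanged through iteration 5)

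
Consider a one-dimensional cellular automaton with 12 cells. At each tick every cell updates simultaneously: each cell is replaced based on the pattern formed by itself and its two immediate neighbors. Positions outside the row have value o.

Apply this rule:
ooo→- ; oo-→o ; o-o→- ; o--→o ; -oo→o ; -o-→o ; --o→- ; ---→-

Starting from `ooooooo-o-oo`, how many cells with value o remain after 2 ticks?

4

------o-o-o-
o-----o-o-o-
count of o: 4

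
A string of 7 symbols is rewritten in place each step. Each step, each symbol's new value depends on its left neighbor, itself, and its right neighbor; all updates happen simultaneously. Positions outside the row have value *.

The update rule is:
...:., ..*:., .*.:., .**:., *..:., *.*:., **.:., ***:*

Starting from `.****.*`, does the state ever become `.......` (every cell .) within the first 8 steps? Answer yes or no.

step 1: ..**...
step 2: .......
all cells are . at step 2

yes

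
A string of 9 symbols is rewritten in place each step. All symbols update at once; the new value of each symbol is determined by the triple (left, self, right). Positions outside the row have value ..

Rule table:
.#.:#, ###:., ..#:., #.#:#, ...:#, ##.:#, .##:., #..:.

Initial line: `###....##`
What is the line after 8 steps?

..#..#..#

..#.##..#
#.##.#..#
##.###..#
.##..#..#
..#..#..#
#.#..#..#
###..#..#
..#..#..#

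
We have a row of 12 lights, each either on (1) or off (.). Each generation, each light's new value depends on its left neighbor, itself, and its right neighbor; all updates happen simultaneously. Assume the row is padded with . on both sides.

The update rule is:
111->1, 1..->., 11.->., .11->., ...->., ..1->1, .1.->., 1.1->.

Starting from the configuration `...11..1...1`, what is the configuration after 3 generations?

generation 1: ..1...1...1.
generation 2: .1...1...1..
generation 3: 1...1...1...

1...1...1...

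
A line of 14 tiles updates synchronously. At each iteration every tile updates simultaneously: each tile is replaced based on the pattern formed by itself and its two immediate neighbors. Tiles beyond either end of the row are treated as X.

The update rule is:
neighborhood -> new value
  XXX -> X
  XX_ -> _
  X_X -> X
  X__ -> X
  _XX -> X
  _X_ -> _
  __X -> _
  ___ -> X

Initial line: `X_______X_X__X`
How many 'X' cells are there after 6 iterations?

10

_XXXXXX__X_X_X
XXXXXX_X__X_XX
XXXXX_X_X__XXX
XXXX_X_X_X_XXX
XXX_X_X_X_XXXX
XX_X_X_X_XXXXX
count of X: 10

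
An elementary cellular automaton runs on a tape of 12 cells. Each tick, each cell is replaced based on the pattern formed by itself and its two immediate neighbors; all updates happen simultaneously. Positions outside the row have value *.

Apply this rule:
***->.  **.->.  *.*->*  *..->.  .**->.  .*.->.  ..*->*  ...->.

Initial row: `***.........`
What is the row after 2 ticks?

...........*
..........*.

..........*.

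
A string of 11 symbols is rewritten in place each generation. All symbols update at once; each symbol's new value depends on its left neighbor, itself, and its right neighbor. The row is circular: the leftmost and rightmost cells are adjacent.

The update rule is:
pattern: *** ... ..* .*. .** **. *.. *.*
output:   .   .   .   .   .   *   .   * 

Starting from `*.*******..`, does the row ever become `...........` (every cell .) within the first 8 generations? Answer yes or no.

.*......*..
...........
all cells are . at generation 2

yes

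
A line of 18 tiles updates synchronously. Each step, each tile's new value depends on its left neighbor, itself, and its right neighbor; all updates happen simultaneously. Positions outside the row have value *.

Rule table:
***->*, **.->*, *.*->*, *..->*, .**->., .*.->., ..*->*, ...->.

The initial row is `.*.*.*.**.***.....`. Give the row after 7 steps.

*******.*.*.*.**.*

*.*.*.*.**.***...*
**.*.*.*.**.***.*.
***.*.*.*.**.***.*
****.*.*.*.**.***.
*****.*.*.*.**.***
******.*.*.*.**.**
*******.*.*.*.**.*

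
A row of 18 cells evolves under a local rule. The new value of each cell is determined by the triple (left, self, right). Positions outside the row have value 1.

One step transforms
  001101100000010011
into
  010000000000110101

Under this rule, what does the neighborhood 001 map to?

At position 1 the neighborhood is 001; the next row has 1 there.

1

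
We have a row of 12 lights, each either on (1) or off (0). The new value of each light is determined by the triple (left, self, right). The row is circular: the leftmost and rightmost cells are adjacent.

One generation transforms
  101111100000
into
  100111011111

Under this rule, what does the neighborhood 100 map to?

At position 7 the neighborhood is 100; the next row has 1 there.

1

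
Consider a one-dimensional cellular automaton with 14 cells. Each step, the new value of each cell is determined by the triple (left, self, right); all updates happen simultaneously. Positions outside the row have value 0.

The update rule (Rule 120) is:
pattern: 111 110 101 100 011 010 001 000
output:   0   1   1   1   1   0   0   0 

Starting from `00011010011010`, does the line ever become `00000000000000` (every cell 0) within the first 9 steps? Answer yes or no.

00011101011101
00010110110110
00001111111111
00001000000001
00000100000000
00000010000000
00000001000000
00000000100000
00000000010000
step 9 is 00000000010000, still not uniform 0

no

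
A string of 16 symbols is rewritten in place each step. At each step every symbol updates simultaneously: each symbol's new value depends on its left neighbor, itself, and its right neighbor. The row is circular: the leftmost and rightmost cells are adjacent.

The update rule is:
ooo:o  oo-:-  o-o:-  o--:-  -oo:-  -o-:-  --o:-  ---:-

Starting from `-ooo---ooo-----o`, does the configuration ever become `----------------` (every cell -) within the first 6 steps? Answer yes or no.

--o-----o-------
----------------
all cells are - at step 2

yes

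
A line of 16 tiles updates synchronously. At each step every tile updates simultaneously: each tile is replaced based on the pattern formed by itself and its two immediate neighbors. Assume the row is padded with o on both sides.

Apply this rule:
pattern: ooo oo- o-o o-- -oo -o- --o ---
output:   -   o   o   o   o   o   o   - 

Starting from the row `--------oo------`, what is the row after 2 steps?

o------oooo----o
oo----oo--oo--oo

oo----oo--oo--oo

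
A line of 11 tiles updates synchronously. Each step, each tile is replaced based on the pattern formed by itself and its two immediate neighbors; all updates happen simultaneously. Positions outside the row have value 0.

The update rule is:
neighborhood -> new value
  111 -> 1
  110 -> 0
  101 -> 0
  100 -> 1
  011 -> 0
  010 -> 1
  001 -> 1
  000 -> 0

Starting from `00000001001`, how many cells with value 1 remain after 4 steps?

00000011111
00000101110
00001100101
00010011101
count of 1: 5

5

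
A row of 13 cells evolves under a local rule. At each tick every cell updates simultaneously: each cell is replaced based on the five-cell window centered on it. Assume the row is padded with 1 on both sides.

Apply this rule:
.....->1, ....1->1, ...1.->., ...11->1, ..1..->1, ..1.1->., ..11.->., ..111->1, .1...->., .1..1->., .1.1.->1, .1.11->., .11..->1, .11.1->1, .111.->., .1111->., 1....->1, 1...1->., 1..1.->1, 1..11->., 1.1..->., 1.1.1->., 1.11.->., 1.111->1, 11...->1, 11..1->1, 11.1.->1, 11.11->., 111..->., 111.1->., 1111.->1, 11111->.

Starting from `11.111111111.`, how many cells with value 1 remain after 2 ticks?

1..1......1..
.111.1111.1..
count of 1: 8

8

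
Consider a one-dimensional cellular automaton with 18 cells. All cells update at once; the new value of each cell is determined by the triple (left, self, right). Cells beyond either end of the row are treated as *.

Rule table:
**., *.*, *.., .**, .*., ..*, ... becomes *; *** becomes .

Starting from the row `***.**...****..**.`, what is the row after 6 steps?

***......****.....

..********..******
***......****.....
..********..******  (repeats step 1; period 2)
step 6: ***......****.....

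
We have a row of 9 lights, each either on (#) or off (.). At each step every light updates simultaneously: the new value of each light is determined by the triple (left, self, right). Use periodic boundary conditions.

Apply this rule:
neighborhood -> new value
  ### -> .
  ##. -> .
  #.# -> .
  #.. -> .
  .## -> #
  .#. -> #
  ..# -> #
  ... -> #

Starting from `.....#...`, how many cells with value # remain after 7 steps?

######.##
.......#.
########.
#........
#.#######
..#......
###.#####
count of #: 8

8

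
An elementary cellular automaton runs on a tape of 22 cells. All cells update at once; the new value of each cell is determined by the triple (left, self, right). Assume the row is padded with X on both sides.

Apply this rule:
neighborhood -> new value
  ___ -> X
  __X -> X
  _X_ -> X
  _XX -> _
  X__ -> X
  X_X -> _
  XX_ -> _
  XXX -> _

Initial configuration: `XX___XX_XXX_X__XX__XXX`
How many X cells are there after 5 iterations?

__XXX_______XXX__XX___
XX___XXXXXXX___XX__XXX
__XXX_______XXX__XX___  (repeats iteration 1; period 2)
iteration 5: __XXX_______XXX__XX___
count of X: 8

8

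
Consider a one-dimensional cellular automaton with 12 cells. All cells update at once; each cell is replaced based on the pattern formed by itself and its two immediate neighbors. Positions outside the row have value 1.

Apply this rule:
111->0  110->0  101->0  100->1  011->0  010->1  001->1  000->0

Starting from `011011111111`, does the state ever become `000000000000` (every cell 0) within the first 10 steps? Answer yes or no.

yes

000000000000
all cells are 0 at step 1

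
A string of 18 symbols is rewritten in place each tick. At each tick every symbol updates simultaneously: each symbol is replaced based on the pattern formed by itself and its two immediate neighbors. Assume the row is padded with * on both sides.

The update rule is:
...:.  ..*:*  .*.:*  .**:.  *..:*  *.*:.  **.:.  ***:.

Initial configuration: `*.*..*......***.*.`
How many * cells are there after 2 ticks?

tick 1: ..*****....*....*.
tick 2: **.....*..***..**.
count of *: 8

8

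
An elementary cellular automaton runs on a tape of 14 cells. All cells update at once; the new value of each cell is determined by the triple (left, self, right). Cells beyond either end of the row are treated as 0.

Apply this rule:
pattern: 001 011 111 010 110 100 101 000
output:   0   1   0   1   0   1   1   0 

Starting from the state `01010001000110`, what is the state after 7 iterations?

iteration 1: 01111001100101
iteration 2: 01000101010111
iteration 3: 01100111111100
iteration 4: 01010100000010
iteration 5: 01111110000011
iteration 6: 01000001000010
iteration 7: 01100001100011

01100001100011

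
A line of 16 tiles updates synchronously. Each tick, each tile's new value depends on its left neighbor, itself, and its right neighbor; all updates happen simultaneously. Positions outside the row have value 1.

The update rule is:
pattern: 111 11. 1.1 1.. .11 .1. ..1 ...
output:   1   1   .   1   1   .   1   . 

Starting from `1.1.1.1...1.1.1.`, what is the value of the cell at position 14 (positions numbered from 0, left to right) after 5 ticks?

1

1......1.1......
11....1...1....1
111..1.1.1.1..11
11111.......1111
111111.....11111
position 14 holds 1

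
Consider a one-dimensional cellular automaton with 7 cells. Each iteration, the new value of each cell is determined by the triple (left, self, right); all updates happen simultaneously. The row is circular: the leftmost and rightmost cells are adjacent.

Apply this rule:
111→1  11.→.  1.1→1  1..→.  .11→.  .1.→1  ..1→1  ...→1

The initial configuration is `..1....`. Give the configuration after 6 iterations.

.1111.1

111.111
11.1.11
1.111.1
.1.1.1.
111111.
.1111.1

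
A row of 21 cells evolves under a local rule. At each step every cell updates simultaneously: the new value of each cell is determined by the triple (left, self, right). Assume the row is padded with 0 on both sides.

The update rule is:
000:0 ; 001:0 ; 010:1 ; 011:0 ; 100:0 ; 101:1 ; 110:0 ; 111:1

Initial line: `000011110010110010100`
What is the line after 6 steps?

000001100011000011100
000000000000000001000
000000000000000001000  (fixed point — unchanged through step 6)

000000000000000001000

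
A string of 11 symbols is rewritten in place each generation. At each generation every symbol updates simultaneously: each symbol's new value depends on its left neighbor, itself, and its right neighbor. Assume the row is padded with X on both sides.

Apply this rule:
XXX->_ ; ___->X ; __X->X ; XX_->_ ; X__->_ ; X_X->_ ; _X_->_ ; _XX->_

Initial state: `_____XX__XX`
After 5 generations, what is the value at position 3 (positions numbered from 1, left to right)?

X

_XXXX___X__
______XX__X
_XXXXX___X_
_______XX__
_XXXXXX___X
position 3 holds X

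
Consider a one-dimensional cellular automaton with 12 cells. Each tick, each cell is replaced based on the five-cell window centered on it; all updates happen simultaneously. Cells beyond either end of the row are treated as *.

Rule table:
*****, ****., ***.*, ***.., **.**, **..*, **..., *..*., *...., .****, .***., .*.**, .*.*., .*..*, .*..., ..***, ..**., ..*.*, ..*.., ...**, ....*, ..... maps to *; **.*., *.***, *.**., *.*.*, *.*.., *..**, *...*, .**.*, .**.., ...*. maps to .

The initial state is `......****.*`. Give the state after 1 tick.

***********.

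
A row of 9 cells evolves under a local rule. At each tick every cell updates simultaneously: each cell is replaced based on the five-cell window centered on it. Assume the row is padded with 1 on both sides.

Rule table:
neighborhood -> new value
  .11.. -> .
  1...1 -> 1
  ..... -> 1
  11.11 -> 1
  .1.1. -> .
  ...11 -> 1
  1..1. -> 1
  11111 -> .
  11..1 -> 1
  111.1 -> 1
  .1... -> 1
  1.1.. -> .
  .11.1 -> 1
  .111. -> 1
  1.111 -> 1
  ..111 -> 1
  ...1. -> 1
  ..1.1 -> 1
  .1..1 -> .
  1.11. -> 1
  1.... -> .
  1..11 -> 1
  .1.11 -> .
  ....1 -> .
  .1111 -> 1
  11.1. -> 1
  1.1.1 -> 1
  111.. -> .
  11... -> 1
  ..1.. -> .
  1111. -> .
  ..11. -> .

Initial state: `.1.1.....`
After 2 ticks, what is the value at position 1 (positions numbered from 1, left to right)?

.

tick 1: 11..1.1.1
tick 2: ..111.1.1
position 1 holds .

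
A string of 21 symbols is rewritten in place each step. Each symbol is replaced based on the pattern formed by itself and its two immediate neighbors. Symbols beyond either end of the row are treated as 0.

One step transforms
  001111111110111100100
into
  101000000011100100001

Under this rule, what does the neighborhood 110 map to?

At position 10 the neighborhood is 110; the next row has 1 there.

1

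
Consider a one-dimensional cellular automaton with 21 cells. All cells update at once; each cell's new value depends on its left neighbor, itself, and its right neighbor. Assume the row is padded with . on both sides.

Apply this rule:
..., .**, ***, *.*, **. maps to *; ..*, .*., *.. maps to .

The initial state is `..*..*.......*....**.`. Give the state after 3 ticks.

*.***********.******.

*......*****...**.**.
..****.*****.*.*****.
*.***********.******.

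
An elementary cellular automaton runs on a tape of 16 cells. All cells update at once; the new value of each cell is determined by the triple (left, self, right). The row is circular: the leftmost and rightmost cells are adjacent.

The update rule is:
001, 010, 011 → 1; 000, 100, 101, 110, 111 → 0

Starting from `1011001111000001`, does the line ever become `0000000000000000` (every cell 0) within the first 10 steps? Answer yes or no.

0010011000000011
0110110000000110
1100100000001100
1001100000011001
0011000000110011
0110000001100110
1100000011001100
1000000110011001
0000001100110011
0000011001100110
step 10 is 0000011001100110, still not uniform 0

no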